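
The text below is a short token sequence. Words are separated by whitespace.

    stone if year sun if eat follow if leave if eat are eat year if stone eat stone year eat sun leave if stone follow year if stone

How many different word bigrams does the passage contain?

22

28 tokens → 27 bigram windows in total.
Repeated bigrams (each contributes count−1 duplicates):
  if stone: 3
  if eat: 2
  leave if: 2
  year if: 2
5 duplicate windows → 27 − 5 = 22 distinct.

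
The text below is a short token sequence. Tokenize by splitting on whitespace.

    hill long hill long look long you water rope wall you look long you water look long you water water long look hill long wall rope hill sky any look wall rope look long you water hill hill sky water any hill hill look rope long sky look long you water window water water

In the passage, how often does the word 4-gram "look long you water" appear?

Scanning the 51 overlapping 4-gram windows for "look long you water":
  position 5–8: look long you water
  position 12–15: look long you water
  position 16–19: look long you water
  position 33–36: look long you water
  position 48–51: look long you water

5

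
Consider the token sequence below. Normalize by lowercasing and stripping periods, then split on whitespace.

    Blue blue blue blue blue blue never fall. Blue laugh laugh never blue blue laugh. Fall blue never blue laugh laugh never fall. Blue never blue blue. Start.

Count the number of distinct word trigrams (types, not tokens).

28 tokens → 26 trigram windows in total.
Repeated trigrams (each contributes count−1 duplicates):
  blue blue blue: 4
  blue laugh laugh: 2
  blue never blue: 2
  fall blue never: 2
  laugh laugh never: 2
  never blue blue: 2
  never fall blue: 2
9 duplicate windows → 26 − 9 = 17 distinct.

17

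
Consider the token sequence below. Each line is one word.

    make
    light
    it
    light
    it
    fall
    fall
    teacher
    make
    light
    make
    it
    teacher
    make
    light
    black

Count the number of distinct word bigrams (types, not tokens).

16 tokens → 15 bigram windows in total.
Repeated bigrams (each contributes count−1 duplicates):
  make light: 3
  light it: 2
  teacher make: 2
4 duplicate windows → 15 − 4 = 11 distinct.

11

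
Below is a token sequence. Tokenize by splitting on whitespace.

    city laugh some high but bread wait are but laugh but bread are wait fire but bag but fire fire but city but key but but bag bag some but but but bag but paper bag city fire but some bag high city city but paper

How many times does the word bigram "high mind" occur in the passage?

Scanning the 45 overlapping bigram windows for "high mind":
  (none found)

0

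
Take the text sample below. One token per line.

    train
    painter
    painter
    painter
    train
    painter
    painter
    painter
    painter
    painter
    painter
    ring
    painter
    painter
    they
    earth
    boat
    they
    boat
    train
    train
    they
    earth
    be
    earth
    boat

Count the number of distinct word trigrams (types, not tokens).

19

26 tokens → 24 trigram windows in total.
Repeated trigrams (each contributes count−1 duplicates):
  painter painter painter: 5
  train painter painter: 2
5 duplicate windows → 24 − 5 = 19 distinct.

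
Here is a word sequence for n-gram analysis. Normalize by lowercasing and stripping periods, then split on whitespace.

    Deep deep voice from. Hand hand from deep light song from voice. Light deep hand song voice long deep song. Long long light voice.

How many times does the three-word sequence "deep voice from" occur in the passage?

Scanning the 22 overlapping trigram windows for "deep voice from":
  position 2–4: deep voice from

1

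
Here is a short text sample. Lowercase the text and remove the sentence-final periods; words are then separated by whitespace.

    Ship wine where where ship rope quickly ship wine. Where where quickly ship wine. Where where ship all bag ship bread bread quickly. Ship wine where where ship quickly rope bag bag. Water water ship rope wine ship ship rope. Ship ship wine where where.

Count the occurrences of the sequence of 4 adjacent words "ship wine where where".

5

Scanning the 42 overlapping 4-gram windows for "ship wine where where":
  position 1–4: ship wine where where
  position 8–11: ship wine where where
  position 13–16: ship wine where where
  position 24–27: ship wine where where
  position 42–45: ship wine where where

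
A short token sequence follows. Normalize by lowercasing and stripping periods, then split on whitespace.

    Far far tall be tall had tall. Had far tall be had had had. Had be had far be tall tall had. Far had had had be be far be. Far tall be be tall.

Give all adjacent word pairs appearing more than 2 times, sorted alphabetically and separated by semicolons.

be tall; far tall; had far; had had; tall be; tall had

Bigram counts meeting the condition (more than 2 times):
  be tall: 3
  far tall: 3
  had far: 3
  had had: 5
  tall be: 3
  tall had: 3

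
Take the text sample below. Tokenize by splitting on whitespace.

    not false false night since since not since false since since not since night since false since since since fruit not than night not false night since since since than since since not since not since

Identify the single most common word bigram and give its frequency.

"since since", 7 times

Bigram frequencies (highest first):
  since since: 7
  since not: 4
  not since: 4
  night since: 3
  not false: 2
  false night: 2
  … (11 more, each ≤ 2)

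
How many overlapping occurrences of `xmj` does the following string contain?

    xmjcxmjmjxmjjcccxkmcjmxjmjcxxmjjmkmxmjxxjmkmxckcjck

5

Sliding a length-3 window over the 51 characters (49 positions):
  position 1–3: xmj
  position 5–7: xmj
  position 10–12: xmj
  position 29–31: xmj
  position 36–38: xmj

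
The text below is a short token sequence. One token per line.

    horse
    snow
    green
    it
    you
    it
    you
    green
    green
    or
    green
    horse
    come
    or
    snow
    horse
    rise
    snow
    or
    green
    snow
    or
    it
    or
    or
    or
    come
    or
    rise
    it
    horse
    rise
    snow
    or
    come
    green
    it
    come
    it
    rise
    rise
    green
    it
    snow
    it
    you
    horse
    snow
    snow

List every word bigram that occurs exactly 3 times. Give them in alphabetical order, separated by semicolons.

Bigram counts meeting the condition (exactly 3 times):
  green it: 3
  it you: 3
  snow or: 3

green it; it you; snow or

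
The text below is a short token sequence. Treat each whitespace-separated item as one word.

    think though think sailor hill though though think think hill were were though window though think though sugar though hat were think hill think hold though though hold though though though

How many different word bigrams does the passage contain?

22

31 tokens → 30 bigram windows in total.
Repeated bigrams (each contributes count−1 duplicates):
  though though: 4
  though think: 3
  hold though: 2
  think hill: 2
  think though: 2
8 duplicate windows → 30 − 8 = 22 distinct.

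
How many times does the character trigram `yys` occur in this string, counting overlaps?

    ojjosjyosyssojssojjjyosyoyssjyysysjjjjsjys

Sliding a length-3 window over the 42 characters (40 positions):
  position 30–32: yys

1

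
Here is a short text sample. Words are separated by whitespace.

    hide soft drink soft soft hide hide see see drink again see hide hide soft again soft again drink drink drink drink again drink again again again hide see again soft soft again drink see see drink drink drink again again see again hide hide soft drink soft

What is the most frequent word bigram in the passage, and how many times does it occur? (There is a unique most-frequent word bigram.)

Bigram frequencies (highest first):
  drink drink: 5
  drink again: 4
  hide soft: 3
  hide hide: 3
  soft again: 3
  again drink: 3
  … (14 more, each ≤ 3)

"drink drink", 5 times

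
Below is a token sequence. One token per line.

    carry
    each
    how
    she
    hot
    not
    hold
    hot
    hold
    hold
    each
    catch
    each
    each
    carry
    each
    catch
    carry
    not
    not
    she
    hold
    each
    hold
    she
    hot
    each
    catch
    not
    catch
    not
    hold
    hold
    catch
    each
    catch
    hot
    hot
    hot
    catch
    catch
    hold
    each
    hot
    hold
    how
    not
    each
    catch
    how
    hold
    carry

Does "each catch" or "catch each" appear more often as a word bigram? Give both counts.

"each catch" (5 vs 2)

"each catch": 5 occurrences
"catch each": 2 occurrences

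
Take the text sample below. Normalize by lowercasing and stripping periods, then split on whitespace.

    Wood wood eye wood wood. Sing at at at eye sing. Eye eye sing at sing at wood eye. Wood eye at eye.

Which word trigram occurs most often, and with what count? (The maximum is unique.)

Trigram frequencies (highest first):
  wood eye wood: 2
  wood wood eye: 1
  eye wood wood: 1
  wood wood sing: 1
  wood sing at: 1
  sing at at: 1
  … (14 more, each ≤ 1)

"wood eye wood", 2 times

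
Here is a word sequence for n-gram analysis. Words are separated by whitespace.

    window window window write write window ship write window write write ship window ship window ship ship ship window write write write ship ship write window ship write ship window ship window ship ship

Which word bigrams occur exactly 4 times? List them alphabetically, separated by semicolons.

Bigram counts meeting the condition (exactly 4 times):
  ship ship: 4
  write write: 4

ship ship; write write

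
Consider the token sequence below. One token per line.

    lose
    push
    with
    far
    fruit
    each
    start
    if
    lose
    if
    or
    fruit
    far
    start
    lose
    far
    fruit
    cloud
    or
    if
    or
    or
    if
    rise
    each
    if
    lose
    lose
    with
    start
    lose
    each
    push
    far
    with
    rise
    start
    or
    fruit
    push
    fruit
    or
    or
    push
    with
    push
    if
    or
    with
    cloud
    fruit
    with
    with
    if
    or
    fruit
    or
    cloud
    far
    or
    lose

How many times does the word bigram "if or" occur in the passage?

Scanning the 60 overlapping bigram windows for "if or":
  position 10–11: if or
  position 20–21: if or
  position 47–48: if or
  position 54–55: if or

4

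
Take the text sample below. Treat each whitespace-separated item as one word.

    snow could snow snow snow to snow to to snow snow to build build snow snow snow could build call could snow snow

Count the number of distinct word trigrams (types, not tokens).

18

23 tokens → 21 trigram windows in total.
Repeated trigrams (each contributes count−1 duplicates):
  could snow snow: 2
  snow snow snow: 2
  snow snow to: 2
3 duplicate windows → 21 − 3 = 18 distinct.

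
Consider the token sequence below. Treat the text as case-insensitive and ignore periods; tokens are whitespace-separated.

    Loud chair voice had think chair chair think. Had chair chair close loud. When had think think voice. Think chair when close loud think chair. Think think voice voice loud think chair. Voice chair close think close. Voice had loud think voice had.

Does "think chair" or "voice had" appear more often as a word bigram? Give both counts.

"think chair": 4 occurrences
"voice had": 3 occurrences

"think chair" (4 vs 3)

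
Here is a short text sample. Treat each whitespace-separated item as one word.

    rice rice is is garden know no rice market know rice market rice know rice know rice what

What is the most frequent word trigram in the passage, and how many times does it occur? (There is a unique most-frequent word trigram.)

Trigram frequencies (highest first):
  rice know rice: 2
  rice rice is: 1
  rice is is: 1
  is is garden: 1
  is garden know: 1
  garden know no: 1
  … (9 more, each ≤ 1)

"rice know rice", 2 times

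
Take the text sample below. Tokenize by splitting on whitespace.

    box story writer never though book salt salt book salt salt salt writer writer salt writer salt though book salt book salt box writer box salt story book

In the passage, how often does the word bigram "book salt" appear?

4

Scanning the 27 overlapping bigram windows for "book salt":
  position 6–7: book salt
  position 9–10: book salt
  position 19–20: book salt
  position 21–22: book salt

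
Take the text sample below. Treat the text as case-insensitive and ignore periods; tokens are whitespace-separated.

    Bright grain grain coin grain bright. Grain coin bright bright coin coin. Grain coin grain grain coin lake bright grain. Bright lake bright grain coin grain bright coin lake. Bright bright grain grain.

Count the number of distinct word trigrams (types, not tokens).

23

33 tokens → 31 trigram windows in total.
Repeated trigrams (each contributes count−1 duplicates):
  grain coin grain: 3
  bright grain coin: 2
  bright grain grain: 2
  coin grain bright: 2
  coin lake bright: 2
  grain grain coin: 2
  lake bright grain: 2
8 duplicate windows → 31 − 8 = 23 distinct.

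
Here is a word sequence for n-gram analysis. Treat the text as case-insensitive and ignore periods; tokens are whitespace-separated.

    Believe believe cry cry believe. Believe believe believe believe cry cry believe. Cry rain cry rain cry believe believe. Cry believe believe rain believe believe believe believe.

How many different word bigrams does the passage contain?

8

27 tokens → 26 bigram windows in total.
Repeated bigrams (each contributes count−1 duplicates):
  believe believe: 10
  believe cry: 4
  cry believe: 4
  cry cry: 2
  cry rain: 2
  rain cry: 2
18 duplicate windows → 26 − 18 = 8 distinct.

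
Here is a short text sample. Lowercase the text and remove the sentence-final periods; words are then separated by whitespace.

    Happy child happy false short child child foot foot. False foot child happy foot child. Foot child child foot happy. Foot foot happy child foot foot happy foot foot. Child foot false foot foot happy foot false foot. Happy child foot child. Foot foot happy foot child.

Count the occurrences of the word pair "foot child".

Scanning the 46 overlapping bigram windows for "foot child":
  position 11–12: foot child
  position 14–15: foot child
  position 16–17: foot child
  position 29–30: foot child
  position 41–42: foot child
  position 46–47: foot child

6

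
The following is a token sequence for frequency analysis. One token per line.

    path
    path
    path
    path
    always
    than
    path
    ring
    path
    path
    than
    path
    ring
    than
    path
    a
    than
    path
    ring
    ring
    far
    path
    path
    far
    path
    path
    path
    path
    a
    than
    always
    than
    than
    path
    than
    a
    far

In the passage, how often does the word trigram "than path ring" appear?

3

Scanning the 35 overlapping trigram windows for "than path ring":
  position 6–8: than path ring
  position 11–13: than path ring
  position 17–19: than path ring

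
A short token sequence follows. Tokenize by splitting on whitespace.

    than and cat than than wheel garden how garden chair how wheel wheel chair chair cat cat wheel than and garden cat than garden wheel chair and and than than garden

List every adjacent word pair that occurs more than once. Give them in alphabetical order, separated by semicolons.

Bigram counts meeting the condition (more than once):
  cat than: 2
  than and: 2
  than garden: 2
  than than: 2
  wheel chair: 2

cat than; than and; than garden; than than; wheel chair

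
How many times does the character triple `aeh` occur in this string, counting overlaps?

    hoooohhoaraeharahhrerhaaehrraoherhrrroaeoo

2

Sliding a length-3 window over the 42 characters (40 positions):
  position 11–13: aeh
  position 24–26: aeh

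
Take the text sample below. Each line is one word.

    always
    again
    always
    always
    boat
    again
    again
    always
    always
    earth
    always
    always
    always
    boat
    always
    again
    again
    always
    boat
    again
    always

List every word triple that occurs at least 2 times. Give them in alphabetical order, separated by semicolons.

again again always; again always always; always always boat; always boat again

Trigram counts meeting the condition (at least 2 times):
  again again always: 2
  again always always: 2
  always always boat: 2
  always boat again: 2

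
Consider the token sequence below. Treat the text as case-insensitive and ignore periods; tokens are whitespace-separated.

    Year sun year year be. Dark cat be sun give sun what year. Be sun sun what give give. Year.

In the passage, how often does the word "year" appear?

Scanning the 20 tokens for "year":
  position 1: year
  position 3: year
  position 4: year
  position 13: year
  position 20: year

5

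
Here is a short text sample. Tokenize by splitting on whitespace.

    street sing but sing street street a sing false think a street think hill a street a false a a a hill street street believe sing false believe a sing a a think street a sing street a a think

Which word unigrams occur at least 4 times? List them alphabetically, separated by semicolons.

a; sing; street; think

Unigram counts meeting the condition (at least 4 times):
  a: 13
  sing: 6
  street: 9
  think: 4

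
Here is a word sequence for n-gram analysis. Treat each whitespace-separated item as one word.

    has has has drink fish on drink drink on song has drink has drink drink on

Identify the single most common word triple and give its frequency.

Trigram frequencies (highest first):
  drink drink on: 2
  has has has: 1
  has has drink: 1
  has drink fish: 1
  drink fish on: 1
  fish on drink: 1
  … (7 more, each ≤ 1)

"drink drink on", 2 times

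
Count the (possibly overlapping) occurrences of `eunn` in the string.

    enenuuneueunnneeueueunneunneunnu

4

Sliding a length-4 window over the 32 characters (29 positions):
  position 10–13: eunn
  position 20–23: eunn
  position 24–27: eunn
  position 28–31: eunn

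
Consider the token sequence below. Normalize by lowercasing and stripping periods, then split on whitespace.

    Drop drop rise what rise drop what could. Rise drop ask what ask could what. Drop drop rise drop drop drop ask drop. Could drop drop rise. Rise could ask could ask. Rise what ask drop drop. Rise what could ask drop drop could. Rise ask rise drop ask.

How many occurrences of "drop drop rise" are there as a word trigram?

Scanning the 47 overlapping trigram windows for "drop drop rise":
  position 1–3: drop drop rise
  position 16–18: drop drop rise
  position 25–27: drop drop rise
  position 36–38: drop drop rise

4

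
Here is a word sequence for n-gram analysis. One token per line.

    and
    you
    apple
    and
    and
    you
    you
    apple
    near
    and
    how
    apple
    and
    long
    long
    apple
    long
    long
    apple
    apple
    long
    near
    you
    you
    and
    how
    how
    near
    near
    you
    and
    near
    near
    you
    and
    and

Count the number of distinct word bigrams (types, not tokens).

21

36 tokens → 35 bigram windows in total.
Repeated bigrams (each contributes count−1 duplicates):
  near you: 3
  you and: 3
  and and: 2
  and how: 2
  and you: 2
  apple and: 2
  apple long: 2
  long apple: 2
  … (4 more repeated)
14 duplicate windows → 35 − 14 = 21 distinct.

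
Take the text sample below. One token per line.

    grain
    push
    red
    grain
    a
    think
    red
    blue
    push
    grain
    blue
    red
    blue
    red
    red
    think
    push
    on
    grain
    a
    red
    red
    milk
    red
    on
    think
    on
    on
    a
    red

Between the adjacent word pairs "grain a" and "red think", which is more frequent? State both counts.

"grain a": 2 occurrences
"red think": 1 occurrence

"grain a" (2 vs 1)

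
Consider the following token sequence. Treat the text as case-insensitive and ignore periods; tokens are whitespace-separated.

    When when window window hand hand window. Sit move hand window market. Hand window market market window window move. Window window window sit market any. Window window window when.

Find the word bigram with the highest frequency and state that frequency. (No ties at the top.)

"window window", 6 times

Bigram frequencies (highest first):
  window window: 6
  hand window: 3
  window sit: 2
  window market: 2
  when when: 1
  when window: 1
  … (13 more, each ≤ 1)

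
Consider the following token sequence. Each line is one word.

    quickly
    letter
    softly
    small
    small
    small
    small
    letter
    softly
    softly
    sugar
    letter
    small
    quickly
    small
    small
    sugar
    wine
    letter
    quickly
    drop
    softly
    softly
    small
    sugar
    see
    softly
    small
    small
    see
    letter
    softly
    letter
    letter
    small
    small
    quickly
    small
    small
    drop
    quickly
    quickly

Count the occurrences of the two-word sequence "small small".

7

Scanning the 41 overlapping bigram windows for "small small":
  position 4–5: small small
  position 5–6: small small
  position 6–7: small small
  position 15–16: small small
  position 28–29: small small
  position 35–36: small small
  position 38–39: small small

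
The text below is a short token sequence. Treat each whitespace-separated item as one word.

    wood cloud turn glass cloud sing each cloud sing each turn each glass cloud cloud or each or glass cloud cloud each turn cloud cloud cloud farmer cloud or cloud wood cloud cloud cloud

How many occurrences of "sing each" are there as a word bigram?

2

Scanning the 33 overlapping bigram windows for "sing each":
  position 6–7: sing each
  position 9–10: sing each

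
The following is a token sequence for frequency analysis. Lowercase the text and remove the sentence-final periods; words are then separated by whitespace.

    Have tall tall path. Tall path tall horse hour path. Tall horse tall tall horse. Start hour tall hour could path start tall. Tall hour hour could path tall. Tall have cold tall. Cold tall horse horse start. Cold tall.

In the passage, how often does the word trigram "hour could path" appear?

Scanning the 38 overlapping trigram windows for "hour could path":
  position 19–21: hour could path
  position 26–28: hour could path

2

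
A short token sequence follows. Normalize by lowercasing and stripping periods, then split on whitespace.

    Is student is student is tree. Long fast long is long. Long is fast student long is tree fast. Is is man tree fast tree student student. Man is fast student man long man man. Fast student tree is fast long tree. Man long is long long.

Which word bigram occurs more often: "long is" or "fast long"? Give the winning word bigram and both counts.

"long is" (4 vs 2)

"long is": 4 occurrences
"fast long": 2 occurrences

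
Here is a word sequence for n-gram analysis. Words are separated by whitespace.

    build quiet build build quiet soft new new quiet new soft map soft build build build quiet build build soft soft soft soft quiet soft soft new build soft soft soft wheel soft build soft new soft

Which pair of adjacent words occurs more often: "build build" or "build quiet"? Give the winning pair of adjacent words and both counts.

"build build" (4 vs 3)

"build build": 4 occurrences
"build quiet": 3 occurrences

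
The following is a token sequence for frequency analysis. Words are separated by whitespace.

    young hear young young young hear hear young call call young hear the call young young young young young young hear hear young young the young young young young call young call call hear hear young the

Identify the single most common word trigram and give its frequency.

"young young young", 7 times

Trigram frequencies (highest first):
  young young young: 7
  hear hear young: 3
  hear young young: 2
  young young hear: 2
  young hear hear: 2
  young call call: 2
  … (17 more, each ≤ 1)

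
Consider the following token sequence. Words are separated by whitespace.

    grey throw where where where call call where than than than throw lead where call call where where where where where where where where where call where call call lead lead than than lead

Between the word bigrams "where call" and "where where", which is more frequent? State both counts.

"where call": 4 occurrences
"where where": 10 occurrences

"where where" (10 vs 4)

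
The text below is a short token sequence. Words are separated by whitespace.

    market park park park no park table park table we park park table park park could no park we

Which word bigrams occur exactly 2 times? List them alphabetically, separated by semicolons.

no park; table park

Bigram counts meeting the condition (exactly 2 times):
  no park: 2
  table park: 2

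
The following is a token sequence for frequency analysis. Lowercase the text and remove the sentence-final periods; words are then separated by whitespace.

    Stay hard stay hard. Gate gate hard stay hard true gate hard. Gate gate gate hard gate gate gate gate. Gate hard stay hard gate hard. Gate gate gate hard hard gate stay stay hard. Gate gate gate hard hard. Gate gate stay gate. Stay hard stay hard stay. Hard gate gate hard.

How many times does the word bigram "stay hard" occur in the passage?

Scanning the 52 overlapping bigram windows for "stay hard":
  position 1–2: stay hard
  position 3–4: stay hard
  position 8–9: stay hard
  position 23–24: stay hard
  position 34–35: stay hard
  position 45–46: stay hard
  position 47–48: stay hard
  position 49–50: stay hard

8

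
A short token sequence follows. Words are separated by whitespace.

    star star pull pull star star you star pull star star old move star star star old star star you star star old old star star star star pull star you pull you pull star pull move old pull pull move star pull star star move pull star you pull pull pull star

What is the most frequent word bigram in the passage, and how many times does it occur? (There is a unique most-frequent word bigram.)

"star star", 11 times

Bigram frequencies (highest first):
  star star: 11
  pull star: 7
  star pull: 5
  pull pull: 4
  star you: 4
  star old: 3
  … (12 more, each ≤ 3)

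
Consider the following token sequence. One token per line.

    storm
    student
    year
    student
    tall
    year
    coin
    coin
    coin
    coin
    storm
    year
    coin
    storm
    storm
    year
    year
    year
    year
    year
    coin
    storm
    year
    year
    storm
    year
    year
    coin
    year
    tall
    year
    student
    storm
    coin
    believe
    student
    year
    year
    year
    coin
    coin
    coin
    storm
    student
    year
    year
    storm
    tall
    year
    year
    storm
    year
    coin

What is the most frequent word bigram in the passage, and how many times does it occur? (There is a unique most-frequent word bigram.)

Bigram frequencies (highest first):
  year year: 10
  year coin: 6
  coin coin: 5
  storm year: 5
  coin storm: 4
  student year: 3
  … (13 more, each ≤ 3)

"year year", 10 times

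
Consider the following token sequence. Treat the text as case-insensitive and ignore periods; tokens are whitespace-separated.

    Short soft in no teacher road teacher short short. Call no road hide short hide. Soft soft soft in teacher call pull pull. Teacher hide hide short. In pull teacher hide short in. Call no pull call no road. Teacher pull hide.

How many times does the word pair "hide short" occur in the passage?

Scanning the 41 overlapping bigram windows for "hide short":
  position 13–14: hide short
  position 26–27: hide short
  position 31–32: hide short

3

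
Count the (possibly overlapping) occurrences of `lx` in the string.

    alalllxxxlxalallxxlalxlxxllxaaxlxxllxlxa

Sliding a length-2 window over the 40 characters (39 positions):
  position 6–7: lx
  position 10–11: lx
  position 16–17: lx
  position 21–22: lx
  position 23–24: lx
  position 27–28: lx
  position 32–33: lx
  position 36–37: lx
  position 38–39: lx

9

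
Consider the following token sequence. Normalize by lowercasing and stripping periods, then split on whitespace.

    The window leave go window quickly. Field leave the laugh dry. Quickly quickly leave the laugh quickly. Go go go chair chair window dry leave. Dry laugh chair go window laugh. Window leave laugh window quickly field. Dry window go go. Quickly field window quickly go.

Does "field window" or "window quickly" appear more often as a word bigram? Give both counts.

"field window": 1 occurrence
"window quickly": 3 occurrences

"window quickly" (3 vs 1)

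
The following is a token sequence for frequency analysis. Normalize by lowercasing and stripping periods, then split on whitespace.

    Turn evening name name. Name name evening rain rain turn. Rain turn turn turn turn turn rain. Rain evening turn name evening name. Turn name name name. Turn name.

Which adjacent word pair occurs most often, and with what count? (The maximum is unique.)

"name name", 5 times

Bigram frequencies (highest first):
  name name: 5
  turn turn: 4
  turn name: 3
  evening name: 2
  name evening: 2
  rain rain: 2
  … (7 more, each ≤ 2)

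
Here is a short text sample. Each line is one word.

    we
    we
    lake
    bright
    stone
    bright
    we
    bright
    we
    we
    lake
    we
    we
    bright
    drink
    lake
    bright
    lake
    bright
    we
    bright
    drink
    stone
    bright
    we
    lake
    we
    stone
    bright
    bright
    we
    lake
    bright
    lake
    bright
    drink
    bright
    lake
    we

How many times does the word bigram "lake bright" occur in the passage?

5

Scanning the 38 overlapping bigram windows for "lake bright":
  position 3–4: lake bright
  position 16–17: lake bright
  position 18–19: lake bright
  position 32–33: lake bright
  position 34–35: lake bright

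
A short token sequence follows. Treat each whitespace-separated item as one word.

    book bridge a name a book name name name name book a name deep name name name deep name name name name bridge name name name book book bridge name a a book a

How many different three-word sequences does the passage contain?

34 tokens → 32 trigram windows in total.
Repeated trigrams (each contributes count−1 duplicates):
  name name name: 6
  deep name name: 2
  name deep name: 2
  name name book: 2
8 duplicate windows → 32 − 8 = 24 distinct.

24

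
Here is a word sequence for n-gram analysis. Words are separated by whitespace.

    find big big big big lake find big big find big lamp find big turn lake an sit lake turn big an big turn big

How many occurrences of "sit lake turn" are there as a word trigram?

Scanning the 23 overlapping trigram windows for "sit lake turn":
  position 18–20: sit lake turn

1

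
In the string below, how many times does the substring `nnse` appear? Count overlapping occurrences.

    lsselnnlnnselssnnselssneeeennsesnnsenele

4

Sliding a length-4 window over the 40 characters (37 positions):
  position 9–12: nnse
  position 16–19: nnse
  position 28–31: nnse
  position 33–36: nnse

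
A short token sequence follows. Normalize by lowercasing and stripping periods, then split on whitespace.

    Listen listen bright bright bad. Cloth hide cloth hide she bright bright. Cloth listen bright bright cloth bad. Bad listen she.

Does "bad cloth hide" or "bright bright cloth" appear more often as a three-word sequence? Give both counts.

"bright bright cloth" (2 vs 1)

"bad cloth hide": 1 occurrence
"bright bright cloth": 2 occurrences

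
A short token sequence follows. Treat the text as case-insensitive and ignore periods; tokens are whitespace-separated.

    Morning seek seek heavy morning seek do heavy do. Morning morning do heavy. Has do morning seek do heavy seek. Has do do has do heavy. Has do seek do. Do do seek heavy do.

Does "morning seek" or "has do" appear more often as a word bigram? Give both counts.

"has do" (4 vs 3)

"morning seek": 3 occurrences
"has do": 4 occurrences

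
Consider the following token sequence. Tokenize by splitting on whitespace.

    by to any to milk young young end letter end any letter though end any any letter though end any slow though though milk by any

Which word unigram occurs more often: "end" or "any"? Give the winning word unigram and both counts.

"any" (6 vs 4)

"end": 4 occurrences
"any": 6 occurrences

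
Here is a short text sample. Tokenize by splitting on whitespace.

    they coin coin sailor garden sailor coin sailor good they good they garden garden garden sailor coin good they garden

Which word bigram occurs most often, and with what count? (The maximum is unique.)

"good they", 3 times

Bigram frequencies (highest first):
  good they: 3
  coin sailor: 2
  garden sailor: 2
  sailor coin: 2
  they garden: 2
  garden garden: 2
  … (6 more, each ≤ 1)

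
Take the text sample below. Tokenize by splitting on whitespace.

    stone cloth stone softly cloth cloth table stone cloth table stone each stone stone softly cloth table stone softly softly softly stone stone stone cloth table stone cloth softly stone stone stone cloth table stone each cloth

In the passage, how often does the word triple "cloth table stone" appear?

Scanning the 35 overlapping trigram windows for "cloth table stone":
  position 6–8: cloth table stone
  position 9–11: cloth table stone
  position 16–18: cloth table stone
  position 25–27: cloth table stone
  position 33–35: cloth table stone

5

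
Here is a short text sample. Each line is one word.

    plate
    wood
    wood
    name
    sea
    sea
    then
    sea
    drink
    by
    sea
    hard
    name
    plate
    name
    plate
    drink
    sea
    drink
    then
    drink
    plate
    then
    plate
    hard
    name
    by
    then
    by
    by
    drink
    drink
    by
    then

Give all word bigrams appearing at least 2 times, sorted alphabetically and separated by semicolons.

Bigram counts meeting the condition (at least 2 times):
  by then: 2
  drink by: 2
  hard name: 2
  name plate: 2
  sea drink: 2

by then; drink by; hard name; name plate; sea drink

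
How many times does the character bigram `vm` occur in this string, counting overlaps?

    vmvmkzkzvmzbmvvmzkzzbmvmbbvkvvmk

Sliding a length-2 window over the 32 characters (31 positions):
  position 1–2: vm
  position 3–4: vm
  position 9–10: vm
  position 15–16: vm
  position 23–24: vm
  position 30–31: vm

6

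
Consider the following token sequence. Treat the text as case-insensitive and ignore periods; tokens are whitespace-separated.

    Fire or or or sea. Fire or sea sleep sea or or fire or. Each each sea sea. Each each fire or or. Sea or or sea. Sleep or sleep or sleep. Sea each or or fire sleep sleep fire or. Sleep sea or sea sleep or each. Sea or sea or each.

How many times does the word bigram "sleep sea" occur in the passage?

3

Scanning the 52 overlapping bigram windows for "sleep sea":
  position 9–10: sleep sea
  position 32–33: sleep sea
  position 42–43: sleep sea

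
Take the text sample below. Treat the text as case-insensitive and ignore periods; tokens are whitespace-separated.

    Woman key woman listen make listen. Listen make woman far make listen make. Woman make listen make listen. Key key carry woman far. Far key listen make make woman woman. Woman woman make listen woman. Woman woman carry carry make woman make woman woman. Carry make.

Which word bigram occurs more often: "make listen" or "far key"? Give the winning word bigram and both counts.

"make listen": 5 occurrences
"far key": 1 occurrence

"make listen" (5 vs 1)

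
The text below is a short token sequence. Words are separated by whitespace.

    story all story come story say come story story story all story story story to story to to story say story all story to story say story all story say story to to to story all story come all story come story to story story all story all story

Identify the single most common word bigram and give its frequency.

Bigram frequencies (highest first):
  all story: 8
  story all: 7
  story story: 5
  story to: 5
  to story: 5
  story say: 4
  … (6 more, each ≤ 3)

"all story", 8 times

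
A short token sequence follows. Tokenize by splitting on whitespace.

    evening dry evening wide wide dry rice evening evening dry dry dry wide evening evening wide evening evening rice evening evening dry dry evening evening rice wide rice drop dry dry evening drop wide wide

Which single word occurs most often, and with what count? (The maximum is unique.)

"evening", 13 times

Unigram frequencies (highest first):
  evening: 13
  dry: 9
  wide: 7
  rice: 4
  drop: 2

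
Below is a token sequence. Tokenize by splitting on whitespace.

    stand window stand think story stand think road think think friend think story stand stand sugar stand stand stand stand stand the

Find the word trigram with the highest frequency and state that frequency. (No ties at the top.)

Trigram frequencies (highest first):
  stand stand stand: 3
  think story stand: 2
  stand window stand: 1
  window stand think: 1
  stand think story: 1
  story stand think: 1
  … (11 more, each ≤ 1)

"stand stand stand", 3 times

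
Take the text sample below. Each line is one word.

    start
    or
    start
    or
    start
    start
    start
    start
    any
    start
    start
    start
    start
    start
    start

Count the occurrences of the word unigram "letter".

0

Scanning the 15 tokens for "letter":
  (none found)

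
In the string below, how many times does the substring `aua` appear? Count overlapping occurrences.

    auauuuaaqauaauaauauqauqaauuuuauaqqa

5

Sliding a length-3 window over the 35 characters (33 positions):
  position 1–3: aua
  position 10–12: aua
  position 13–15: aua
  position 16–18: aua
  position 30–32: aua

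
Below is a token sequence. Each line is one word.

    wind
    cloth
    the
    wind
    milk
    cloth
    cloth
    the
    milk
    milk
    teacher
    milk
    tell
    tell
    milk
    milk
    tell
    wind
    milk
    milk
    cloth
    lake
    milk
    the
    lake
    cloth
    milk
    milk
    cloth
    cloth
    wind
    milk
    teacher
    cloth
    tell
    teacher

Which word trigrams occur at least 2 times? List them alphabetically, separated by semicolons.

milk cloth cloth; milk milk cloth

Trigram counts meeting the condition (at least 2 times):
  milk cloth cloth: 2
  milk milk cloth: 2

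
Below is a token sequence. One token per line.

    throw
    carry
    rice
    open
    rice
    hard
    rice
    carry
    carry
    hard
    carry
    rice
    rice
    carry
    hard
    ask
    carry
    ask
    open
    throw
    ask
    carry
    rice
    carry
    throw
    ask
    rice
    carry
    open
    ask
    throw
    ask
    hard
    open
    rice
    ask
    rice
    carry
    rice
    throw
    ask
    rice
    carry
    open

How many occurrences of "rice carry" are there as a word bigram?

6

Scanning the 43 overlapping bigram windows for "rice carry":
  position 7–8: rice carry
  position 13–14: rice carry
  position 23–24: rice carry
  position 27–28: rice carry
  position 37–38: rice carry
  position 42–43: rice carry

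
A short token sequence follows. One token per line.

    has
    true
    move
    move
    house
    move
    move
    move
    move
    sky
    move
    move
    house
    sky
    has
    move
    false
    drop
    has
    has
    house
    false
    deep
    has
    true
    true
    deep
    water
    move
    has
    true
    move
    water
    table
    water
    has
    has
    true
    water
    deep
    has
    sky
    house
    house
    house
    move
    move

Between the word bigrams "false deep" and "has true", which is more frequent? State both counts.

"has true" (4 vs 1)

"false deep": 1 occurrence
"has true": 4 occurrences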